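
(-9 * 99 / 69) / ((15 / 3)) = -297 / 115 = -2.58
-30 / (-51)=10 / 17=0.59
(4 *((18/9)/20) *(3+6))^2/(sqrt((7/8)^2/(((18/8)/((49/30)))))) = 3888 *sqrt(30)/1225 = 17.38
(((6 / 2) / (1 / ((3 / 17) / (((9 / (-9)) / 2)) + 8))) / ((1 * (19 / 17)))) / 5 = 78 / 19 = 4.11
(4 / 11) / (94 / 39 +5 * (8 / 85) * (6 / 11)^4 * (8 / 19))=33533214 / 223882429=0.15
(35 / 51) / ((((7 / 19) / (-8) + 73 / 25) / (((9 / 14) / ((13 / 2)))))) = 57000 / 2413541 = 0.02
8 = 8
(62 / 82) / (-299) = -31 / 12259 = -0.00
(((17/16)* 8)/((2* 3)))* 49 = 833/12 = 69.42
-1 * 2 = -2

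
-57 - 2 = -59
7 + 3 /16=115 /16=7.19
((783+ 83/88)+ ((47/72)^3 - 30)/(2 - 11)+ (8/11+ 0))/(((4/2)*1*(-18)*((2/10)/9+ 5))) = -145584104455/33404203008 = -4.36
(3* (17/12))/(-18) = -0.24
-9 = -9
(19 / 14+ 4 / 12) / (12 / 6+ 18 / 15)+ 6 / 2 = 2371 / 672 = 3.53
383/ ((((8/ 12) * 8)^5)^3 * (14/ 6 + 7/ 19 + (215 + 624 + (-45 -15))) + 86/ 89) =27879337995813/ 4571994389788358321499362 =0.00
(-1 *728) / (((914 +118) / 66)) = -2002 / 43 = -46.56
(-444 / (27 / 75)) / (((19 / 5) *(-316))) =4625 / 4503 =1.03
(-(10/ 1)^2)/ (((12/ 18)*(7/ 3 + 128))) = -450/ 391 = -1.15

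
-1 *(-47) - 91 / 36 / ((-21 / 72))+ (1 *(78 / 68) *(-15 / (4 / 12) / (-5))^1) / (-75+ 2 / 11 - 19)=1949371 / 35088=55.56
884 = 884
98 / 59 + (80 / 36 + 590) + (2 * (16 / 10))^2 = 604.12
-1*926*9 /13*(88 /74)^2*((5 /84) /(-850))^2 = -56023 /12601165850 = -0.00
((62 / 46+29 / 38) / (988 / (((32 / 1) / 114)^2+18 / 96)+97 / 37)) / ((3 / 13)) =818993409 / 332411894150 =0.00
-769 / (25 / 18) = -553.68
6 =6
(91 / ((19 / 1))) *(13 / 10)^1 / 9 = 1183 / 1710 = 0.69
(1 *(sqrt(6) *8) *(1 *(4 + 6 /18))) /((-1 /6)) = -208 *sqrt(6) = -509.49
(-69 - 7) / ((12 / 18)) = -114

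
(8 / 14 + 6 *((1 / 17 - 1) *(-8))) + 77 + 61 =21866 / 119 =183.75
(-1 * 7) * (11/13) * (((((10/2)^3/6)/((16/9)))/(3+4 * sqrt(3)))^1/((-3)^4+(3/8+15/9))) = 86625/1347268 - 28875 * sqrt(3)/336817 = -0.08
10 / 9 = 1.11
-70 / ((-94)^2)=-35 / 4418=-0.01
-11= -11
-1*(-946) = 946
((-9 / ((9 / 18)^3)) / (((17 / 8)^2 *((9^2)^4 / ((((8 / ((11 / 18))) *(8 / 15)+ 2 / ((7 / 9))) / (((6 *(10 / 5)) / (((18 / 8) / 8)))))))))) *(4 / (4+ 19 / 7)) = -19616 / 397020970665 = -0.00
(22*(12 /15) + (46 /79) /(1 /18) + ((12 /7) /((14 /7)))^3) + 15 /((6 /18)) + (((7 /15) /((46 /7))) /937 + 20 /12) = 1320540059609 /17519023410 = 75.38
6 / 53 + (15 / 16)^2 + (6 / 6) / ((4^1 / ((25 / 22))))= 190471 / 149248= 1.28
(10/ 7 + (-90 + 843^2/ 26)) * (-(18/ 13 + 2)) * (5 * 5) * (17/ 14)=-2799254.62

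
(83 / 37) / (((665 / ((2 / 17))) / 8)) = 1328 / 418285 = 0.00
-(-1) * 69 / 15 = 23 / 5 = 4.60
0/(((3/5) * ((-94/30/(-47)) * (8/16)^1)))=0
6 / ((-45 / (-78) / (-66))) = -3432 / 5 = -686.40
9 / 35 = 0.26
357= 357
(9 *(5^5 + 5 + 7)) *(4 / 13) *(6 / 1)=677592 / 13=52122.46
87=87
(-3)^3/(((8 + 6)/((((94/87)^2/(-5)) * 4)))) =1.80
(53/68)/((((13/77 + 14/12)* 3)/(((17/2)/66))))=371/14808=0.03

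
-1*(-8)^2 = -64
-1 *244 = -244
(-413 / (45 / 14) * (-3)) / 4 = 2891 / 30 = 96.37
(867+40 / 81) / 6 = 70267 / 486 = 144.58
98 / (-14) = -7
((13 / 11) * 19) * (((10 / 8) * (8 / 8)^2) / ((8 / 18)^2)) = 100035 / 704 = 142.10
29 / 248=0.12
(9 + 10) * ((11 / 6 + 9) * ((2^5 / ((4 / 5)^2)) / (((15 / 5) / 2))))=6861.11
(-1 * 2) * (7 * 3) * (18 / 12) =-63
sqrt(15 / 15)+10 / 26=1.38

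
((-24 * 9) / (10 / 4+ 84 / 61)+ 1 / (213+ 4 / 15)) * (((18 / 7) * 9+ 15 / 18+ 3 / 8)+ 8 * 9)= -5367.51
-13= -13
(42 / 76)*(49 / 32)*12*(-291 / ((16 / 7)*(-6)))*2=2096073 / 4864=430.94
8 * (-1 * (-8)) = 64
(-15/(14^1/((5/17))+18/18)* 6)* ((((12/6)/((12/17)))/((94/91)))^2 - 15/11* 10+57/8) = -88541825/47237256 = -1.87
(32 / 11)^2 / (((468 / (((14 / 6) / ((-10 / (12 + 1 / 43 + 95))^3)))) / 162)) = -8379.05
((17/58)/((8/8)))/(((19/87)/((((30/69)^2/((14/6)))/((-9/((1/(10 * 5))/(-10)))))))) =17/703570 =0.00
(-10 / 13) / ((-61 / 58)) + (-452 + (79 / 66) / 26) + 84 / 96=-94281163 / 209352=-450.35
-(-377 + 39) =338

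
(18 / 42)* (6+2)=24 / 7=3.43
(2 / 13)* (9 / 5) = 18 / 65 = 0.28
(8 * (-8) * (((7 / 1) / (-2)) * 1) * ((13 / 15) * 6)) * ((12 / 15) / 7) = 3328 / 25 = 133.12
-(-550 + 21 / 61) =549.66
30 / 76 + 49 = 1877 / 38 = 49.39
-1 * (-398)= 398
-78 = -78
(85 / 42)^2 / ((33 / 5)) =36125 / 58212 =0.62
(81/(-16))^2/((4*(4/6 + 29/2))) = 19683/46592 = 0.42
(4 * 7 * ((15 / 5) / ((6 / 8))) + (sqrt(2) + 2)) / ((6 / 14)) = 7 * sqrt(2) / 3 + 266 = 269.30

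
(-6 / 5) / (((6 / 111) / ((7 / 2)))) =-777 / 10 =-77.70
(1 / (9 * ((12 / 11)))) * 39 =143 / 36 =3.97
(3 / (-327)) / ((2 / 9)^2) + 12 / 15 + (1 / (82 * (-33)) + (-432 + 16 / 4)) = -1260592543 / 2949540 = -427.39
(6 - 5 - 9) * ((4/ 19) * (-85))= 2720/ 19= 143.16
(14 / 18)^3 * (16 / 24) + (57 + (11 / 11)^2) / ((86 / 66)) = 4215416 / 94041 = 44.83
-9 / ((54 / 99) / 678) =-11187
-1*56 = -56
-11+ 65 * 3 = 184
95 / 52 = 1.83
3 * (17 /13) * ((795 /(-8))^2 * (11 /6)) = 118188675 /1664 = 71026.85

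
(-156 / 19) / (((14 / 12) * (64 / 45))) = -4.95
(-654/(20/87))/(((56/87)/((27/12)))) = -22275567/2240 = -9944.45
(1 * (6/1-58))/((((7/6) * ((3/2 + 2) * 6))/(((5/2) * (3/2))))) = -390/49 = -7.96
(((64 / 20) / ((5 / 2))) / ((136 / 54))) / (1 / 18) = 3888 / 425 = 9.15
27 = 27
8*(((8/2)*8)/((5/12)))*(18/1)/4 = 13824/5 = 2764.80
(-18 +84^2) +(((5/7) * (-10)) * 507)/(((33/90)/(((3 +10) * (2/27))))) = -571222/231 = -2472.82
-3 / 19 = -0.16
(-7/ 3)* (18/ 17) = -42/ 17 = -2.47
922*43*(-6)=-237876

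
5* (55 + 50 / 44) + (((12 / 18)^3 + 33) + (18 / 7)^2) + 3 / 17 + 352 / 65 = 10490714789 / 32162130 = 326.18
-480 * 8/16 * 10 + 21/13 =-2398.38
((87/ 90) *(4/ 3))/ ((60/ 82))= 1189/ 675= 1.76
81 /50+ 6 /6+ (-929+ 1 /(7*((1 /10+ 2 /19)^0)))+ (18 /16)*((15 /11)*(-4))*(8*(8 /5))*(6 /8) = -3792813 /3850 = -985.15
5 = 5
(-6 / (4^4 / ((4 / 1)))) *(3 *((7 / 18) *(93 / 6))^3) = -10218313 / 165888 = -61.60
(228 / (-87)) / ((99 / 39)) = -988 / 957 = -1.03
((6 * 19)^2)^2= 168896016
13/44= 0.30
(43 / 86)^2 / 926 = 1 / 3704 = 0.00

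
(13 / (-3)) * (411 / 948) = -1781 / 948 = -1.88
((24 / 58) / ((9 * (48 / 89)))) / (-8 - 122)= -89 / 135720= -0.00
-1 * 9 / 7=-9 / 7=-1.29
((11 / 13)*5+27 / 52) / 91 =19 / 364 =0.05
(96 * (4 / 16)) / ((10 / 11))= 132 / 5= 26.40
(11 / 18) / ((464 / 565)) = 6215 / 8352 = 0.74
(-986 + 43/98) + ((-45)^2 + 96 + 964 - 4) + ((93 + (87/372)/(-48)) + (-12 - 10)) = 631836115/291648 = 2166.43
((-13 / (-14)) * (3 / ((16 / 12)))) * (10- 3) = 117 / 8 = 14.62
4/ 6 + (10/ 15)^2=10/ 9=1.11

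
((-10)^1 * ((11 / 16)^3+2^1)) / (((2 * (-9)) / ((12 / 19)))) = 47615 / 58368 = 0.82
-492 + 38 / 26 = -6377 / 13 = -490.54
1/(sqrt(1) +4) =1/5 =0.20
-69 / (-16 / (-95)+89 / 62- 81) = 135470 / 155881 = 0.87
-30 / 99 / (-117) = 10 / 3861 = 0.00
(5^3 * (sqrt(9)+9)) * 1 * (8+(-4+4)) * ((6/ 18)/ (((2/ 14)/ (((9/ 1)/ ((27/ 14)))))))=392000/ 3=130666.67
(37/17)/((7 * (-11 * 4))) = -37/5236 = -0.01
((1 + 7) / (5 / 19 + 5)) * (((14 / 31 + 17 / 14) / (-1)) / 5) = -13737 / 27125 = -0.51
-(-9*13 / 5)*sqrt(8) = 234*sqrt(2) / 5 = 66.19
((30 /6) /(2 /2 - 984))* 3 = -15 /983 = -0.02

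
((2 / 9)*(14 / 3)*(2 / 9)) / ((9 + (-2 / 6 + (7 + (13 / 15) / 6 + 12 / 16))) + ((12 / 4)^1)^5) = 1120 / 1261467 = 0.00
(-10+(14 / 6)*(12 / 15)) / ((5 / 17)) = -2074 / 75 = -27.65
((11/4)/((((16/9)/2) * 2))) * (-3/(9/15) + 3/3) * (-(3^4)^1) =8019/16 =501.19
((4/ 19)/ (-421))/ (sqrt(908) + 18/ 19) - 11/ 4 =-189560687/ 68931172 - 19 * sqrt(227)/ 17232793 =-2.75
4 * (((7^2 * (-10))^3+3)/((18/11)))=-2588277934/9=-287586437.11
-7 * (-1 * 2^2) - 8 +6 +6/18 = 79/3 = 26.33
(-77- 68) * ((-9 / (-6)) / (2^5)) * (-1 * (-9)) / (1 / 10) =-19575 / 32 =-611.72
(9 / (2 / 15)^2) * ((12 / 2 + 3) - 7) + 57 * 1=1069.50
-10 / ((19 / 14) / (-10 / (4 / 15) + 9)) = 210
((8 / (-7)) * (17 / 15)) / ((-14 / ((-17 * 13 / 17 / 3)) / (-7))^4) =-485537 / 17010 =-28.54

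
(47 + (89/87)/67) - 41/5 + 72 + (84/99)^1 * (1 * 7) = 12476987/106865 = 116.75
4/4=1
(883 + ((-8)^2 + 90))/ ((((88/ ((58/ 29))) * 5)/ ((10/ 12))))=1037/ 264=3.93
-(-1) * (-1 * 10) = -10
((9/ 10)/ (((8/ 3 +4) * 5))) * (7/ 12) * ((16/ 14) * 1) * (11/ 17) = 99/ 8500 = 0.01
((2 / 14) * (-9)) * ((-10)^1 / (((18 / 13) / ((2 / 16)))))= 1.16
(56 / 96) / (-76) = -7 / 912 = -0.01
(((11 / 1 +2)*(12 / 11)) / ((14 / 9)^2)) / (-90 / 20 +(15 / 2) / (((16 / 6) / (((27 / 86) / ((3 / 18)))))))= 241488 / 32879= 7.34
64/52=16/13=1.23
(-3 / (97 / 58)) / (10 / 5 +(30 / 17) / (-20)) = -5916 / 6305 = -0.94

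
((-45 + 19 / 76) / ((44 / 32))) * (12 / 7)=-4296 / 77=-55.79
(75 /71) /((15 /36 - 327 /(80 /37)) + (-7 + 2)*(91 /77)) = -198000 /29377457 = -0.01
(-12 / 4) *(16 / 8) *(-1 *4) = 24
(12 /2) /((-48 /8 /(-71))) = 71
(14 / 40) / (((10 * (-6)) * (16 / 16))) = -7 / 1200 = -0.01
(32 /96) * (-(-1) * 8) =2.67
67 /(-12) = -67 /12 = -5.58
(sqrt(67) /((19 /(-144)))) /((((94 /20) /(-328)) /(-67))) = -31645440*sqrt(67) /893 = -290066.17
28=28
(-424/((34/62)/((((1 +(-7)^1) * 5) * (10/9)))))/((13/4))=5257600/663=7930.02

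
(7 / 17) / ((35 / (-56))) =-56 / 85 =-0.66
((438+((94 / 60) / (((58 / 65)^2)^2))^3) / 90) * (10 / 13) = 141832681422594945002227963 / 36624823095986641322606592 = 3.87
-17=-17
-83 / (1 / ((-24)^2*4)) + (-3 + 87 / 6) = -382441 / 2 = -191220.50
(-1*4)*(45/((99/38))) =-760/11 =-69.09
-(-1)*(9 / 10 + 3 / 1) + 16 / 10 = 11 / 2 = 5.50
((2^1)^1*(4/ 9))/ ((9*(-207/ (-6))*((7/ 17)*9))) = 272/ 352107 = 0.00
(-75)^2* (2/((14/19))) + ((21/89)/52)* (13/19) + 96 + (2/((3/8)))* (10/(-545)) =237873998849/15482796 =15363.76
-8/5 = -1.60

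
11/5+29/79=1014/395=2.57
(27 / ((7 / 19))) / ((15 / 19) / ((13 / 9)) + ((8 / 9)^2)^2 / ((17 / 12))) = 4710988269 / 63462091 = 74.23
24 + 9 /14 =24.64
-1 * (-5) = 5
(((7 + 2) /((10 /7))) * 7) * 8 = 352.80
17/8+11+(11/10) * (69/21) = 4687/280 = 16.74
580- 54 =526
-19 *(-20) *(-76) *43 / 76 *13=-212420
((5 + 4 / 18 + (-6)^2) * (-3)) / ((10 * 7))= -53 / 30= -1.77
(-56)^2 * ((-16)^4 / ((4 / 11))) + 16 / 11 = 6217007120 / 11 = 565182465.45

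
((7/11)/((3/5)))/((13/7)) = 245/429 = 0.57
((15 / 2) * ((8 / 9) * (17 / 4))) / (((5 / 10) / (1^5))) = 170 / 3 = 56.67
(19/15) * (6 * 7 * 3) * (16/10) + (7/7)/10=12773/50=255.46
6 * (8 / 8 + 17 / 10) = 81 / 5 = 16.20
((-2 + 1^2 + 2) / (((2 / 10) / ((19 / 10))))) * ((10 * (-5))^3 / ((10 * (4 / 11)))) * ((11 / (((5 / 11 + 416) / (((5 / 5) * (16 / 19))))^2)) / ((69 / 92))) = -23425600000 / 1196176977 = -19.58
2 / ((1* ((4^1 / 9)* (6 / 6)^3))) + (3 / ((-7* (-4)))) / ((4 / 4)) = 129 / 28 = 4.61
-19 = -19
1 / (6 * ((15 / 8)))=4 / 45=0.09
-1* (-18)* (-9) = -162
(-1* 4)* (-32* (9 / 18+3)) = 448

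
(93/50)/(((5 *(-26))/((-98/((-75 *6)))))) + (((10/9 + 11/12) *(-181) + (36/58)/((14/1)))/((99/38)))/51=-4144876964729/1498984987500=-2.77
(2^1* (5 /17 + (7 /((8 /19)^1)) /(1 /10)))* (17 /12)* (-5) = -18875 /8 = -2359.38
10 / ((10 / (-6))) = -6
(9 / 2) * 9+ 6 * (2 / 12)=83 / 2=41.50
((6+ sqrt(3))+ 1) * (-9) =-63 - 9 * sqrt(3) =-78.59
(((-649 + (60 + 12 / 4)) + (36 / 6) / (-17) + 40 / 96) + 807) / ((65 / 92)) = 79787 / 255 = 312.89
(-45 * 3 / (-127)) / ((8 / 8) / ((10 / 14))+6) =675 / 4699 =0.14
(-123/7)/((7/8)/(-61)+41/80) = -600240/17017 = -35.27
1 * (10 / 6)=5 / 3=1.67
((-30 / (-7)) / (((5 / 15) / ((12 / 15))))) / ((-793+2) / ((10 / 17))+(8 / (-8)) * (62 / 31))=-240 / 31423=-0.01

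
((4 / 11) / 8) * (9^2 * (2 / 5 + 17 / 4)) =7533 / 440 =17.12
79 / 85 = 0.93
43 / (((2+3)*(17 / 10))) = 86 / 17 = 5.06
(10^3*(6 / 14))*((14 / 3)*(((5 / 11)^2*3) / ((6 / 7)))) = 175000 / 121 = 1446.28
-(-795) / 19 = 795 / 19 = 41.84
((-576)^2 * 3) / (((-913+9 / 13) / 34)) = -109983744 / 2965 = -37094.01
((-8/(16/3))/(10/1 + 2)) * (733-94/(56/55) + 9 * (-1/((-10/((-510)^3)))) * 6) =20056813261/224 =89539344.92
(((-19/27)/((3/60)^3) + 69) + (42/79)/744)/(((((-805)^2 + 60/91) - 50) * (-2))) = 133837509533/31191956812440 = 0.00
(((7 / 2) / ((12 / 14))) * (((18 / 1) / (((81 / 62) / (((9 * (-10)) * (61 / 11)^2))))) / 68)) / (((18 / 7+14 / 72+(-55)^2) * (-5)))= 237392358 / 1569484829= 0.15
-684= -684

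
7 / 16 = 0.44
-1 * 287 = -287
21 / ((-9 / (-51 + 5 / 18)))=118.35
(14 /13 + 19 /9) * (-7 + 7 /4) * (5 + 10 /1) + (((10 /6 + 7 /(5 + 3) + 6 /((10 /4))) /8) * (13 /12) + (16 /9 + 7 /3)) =-36882503 /149760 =-246.28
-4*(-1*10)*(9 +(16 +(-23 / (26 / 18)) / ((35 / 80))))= -41480 / 91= -455.82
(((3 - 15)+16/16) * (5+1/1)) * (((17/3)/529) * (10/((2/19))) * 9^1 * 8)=-2558160/529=-4835.84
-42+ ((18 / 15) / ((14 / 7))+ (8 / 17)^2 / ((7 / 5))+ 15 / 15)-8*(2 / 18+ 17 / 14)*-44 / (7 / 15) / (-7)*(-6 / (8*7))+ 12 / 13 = -24.02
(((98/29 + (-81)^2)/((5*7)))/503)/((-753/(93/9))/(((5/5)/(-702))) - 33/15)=5901377/809596631641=0.00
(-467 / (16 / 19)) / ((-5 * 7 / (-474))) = -2102901 / 280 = -7510.36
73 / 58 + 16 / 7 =1439 / 406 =3.54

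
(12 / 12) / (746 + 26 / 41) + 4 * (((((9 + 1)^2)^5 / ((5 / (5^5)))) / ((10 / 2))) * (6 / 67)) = 918360000000002747 / 2051004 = 447761194029.85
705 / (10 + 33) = 705 / 43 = 16.40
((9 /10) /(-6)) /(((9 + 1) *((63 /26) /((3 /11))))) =-13 /7700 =-0.00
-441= -441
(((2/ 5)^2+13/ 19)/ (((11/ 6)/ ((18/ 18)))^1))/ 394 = 1203/ 1029325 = 0.00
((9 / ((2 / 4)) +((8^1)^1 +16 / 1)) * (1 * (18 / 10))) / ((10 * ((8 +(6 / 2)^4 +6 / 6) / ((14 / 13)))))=147 / 1625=0.09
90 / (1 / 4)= 360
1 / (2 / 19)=19 / 2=9.50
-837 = -837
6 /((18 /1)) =1 /3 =0.33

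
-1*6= -6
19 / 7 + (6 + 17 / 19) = 1278 / 133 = 9.61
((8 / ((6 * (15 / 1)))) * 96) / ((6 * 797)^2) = 32 / 85753215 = 0.00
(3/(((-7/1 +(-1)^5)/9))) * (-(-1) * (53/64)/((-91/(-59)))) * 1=-84429/46592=-1.81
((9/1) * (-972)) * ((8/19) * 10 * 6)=-4199040/19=-221002.11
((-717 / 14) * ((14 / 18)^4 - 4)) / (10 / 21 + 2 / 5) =212.41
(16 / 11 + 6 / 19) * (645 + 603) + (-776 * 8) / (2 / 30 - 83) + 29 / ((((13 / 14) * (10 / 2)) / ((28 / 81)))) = 782448621832 / 342219735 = 2286.39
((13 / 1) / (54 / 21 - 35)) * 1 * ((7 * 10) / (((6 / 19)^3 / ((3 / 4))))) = -21845915 / 32688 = -668.32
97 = 97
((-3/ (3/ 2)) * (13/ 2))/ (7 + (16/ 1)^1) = -13/ 23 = -0.57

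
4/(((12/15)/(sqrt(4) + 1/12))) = 125/12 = 10.42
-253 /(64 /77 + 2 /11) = -249.76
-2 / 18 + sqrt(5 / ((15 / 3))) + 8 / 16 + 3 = 79 / 18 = 4.39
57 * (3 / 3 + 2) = 171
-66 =-66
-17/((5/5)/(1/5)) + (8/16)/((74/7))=-2481/740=-3.35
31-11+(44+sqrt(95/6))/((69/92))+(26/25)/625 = 2*sqrt(570)/9+3687578/46875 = 83.97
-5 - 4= -9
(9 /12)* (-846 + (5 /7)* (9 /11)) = -634.06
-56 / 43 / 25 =-56 / 1075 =-0.05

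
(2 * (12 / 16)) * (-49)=-147 / 2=-73.50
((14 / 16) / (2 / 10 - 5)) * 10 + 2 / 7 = -1033 / 672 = -1.54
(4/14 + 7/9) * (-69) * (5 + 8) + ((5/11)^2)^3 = -35489353388/37202781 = -953.94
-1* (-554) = 554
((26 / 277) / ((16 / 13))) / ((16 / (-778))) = -65741 / 17728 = -3.71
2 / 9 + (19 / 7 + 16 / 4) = 437 / 63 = 6.94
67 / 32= 2.09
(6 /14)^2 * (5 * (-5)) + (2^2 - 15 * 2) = -1499 /49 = -30.59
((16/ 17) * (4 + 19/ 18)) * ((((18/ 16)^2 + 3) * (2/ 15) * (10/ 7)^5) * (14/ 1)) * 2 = 3380000/ 7497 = 450.85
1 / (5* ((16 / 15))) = 3 / 16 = 0.19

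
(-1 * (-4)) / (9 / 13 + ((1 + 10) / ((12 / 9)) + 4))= 208 / 673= 0.31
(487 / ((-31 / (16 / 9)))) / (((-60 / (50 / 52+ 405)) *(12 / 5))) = 5140285 / 65286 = 78.73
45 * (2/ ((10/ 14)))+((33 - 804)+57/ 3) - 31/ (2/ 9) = -1531/ 2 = -765.50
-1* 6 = -6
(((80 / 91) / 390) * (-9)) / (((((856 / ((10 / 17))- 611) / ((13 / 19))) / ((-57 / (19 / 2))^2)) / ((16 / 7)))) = -7680 / 5676307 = -0.00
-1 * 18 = -18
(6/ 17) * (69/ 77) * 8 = 3312/ 1309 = 2.53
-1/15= -0.07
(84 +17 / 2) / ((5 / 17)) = 629 / 2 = 314.50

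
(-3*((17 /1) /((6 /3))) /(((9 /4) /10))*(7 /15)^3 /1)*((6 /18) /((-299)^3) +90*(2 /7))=-48096371929396 /162390211425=-296.18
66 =66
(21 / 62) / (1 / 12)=126 / 31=4.06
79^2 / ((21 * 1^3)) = 6241 / 21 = 297.19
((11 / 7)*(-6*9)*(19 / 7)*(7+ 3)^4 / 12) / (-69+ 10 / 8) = 37620000 / 13279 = 2833.04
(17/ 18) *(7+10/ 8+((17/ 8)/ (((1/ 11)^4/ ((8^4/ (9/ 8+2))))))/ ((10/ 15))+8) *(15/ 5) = 103987203049/ 600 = 173312005.08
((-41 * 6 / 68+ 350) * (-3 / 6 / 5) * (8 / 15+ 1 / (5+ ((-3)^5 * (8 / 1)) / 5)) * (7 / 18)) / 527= -1259420603 / 92838533400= -0.01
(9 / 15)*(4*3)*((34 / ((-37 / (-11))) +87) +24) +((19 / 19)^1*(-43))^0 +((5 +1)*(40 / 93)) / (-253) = 1266637543 / 1450955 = 872.97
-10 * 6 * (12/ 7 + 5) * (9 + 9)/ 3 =-16920/ 7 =-2417.14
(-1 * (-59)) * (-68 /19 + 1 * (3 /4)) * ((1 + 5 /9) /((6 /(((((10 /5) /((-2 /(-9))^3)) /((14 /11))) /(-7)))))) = 3767445 /4256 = 885.21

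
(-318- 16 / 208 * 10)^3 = -71163817984 / 2197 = -32391360.03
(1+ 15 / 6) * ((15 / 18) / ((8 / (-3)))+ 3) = 301 / 32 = 9.41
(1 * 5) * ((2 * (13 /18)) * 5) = 325 /9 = 36.11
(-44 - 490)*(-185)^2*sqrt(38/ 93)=-11682479.78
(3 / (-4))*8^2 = -48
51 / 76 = 0.67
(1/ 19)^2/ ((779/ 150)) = 150/ 281219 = 0.00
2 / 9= 0.22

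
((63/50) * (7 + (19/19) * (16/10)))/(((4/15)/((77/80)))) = 625779/16000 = 39.11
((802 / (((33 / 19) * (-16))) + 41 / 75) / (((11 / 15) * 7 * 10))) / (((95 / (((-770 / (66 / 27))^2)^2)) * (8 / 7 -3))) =14718542815935 / 478192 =30779567.24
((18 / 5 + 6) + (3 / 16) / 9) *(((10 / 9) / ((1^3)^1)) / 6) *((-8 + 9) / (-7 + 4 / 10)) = -11545 / 42768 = -0.27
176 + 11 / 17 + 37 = 3632 / 17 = 213.65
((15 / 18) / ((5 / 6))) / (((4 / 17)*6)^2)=289 / 576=0.50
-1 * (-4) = 4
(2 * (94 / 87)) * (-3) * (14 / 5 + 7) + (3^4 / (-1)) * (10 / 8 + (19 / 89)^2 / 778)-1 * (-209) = 79016826153 / 1787136020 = 44.21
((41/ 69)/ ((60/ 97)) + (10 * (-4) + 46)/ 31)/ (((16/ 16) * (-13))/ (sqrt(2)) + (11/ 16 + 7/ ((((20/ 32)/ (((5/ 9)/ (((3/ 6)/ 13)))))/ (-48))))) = -31547072732/ 212230558659585 + 8802976 * sqrt(2)/ 70743519553195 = -0.00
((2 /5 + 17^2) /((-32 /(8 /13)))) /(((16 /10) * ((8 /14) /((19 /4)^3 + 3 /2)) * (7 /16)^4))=-18055.86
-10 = -10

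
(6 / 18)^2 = 0.11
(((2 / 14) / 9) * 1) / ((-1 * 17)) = -1 / 1071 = -0.00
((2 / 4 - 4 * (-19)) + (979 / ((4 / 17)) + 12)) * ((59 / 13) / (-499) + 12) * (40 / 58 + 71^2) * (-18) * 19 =-33055090277150655 / 376246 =-87854994543.86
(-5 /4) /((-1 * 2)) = 5 /8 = 0.62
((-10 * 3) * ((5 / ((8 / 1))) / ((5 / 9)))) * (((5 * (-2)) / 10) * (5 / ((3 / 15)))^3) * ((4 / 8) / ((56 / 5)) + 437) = 103251796875 / 448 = 230472760.88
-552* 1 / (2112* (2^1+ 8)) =-23 / 880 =-0.03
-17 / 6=-2.83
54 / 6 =9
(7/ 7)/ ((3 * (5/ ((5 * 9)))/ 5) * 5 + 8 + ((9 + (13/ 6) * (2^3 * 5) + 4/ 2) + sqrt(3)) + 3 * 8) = 130/ 16897-sqrt(3)/ 16897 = 0.01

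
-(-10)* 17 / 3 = 170 / 3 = 56.67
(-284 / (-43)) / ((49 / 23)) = 6532 / 2107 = 3.10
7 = 7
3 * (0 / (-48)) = 0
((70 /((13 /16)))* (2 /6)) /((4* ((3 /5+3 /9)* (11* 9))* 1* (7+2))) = 100 /11583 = 0.01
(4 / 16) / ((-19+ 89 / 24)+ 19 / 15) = -10 / 561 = -0.02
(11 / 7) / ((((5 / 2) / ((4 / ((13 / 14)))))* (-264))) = -2 / 195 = -0.01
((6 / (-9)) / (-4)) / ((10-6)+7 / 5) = 5 / 162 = 0.03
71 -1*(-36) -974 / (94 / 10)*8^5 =-159575131 / 47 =-3395215.55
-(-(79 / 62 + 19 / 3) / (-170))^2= -0.00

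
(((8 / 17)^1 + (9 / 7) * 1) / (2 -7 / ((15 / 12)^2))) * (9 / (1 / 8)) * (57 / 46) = -5360850 / 84847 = -63.18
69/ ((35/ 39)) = 2691/ 35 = 76.89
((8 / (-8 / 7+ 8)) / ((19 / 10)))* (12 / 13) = 140 / 247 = 0.57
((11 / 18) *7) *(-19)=-1463 / 18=-81.28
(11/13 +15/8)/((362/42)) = 5943/18824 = 0.32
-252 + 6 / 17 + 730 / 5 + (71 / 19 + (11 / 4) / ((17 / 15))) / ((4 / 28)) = -80755 / 1292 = -62.50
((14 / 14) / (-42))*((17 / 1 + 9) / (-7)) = 13 / 147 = 0.09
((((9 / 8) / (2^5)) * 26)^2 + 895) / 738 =14677369 / 12091392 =1.21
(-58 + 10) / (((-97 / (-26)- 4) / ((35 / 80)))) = 78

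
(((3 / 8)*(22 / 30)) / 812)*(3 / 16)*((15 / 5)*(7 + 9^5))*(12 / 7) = 1096227 / 56840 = 19.29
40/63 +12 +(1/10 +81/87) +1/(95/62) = 4970411/347130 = 14.32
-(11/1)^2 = -121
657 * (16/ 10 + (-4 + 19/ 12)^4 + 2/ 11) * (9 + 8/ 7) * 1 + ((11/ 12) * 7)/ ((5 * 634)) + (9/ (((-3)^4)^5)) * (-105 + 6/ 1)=321667506070254177773/ 1344931088497920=239170.25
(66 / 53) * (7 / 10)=231 / 265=0.87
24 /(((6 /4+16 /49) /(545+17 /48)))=1282673 /179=7165.77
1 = 1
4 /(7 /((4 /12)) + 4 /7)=28 /151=0.19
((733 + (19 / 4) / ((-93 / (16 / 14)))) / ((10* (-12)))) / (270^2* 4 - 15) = -95429 / 4555724040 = -0.00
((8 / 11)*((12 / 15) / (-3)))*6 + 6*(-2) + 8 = -284 / 55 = -5.16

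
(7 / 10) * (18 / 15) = 21 / 25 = 0.84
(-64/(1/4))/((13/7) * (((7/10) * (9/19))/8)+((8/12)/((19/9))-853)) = 389120/1295963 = 0.30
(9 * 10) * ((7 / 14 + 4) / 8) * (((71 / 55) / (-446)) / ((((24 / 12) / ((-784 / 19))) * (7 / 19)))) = 40257 / 4906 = 8.21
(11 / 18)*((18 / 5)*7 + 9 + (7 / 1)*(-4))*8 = 1364 / 45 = 30.31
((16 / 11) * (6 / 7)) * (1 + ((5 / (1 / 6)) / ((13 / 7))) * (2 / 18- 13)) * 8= -2066.67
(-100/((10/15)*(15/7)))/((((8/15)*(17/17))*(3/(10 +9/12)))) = -7525/16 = -470.31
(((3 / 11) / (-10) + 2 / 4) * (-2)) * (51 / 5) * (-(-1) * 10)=-5304 / 55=-96.44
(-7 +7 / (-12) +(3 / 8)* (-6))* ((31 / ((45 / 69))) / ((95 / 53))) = -2229551 / 8550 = -260.77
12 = 12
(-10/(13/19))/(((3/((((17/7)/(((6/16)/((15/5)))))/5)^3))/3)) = -95587328/111475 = -857.48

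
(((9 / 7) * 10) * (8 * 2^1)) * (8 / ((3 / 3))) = 11520 / 7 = 1645.71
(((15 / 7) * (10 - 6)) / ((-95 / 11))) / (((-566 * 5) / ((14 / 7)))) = 132 / 188195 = 0.00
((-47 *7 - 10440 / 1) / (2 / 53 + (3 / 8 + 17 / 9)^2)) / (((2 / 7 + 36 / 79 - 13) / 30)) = 9817312627584 / 1923236195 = 5104.58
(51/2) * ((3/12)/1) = 51/8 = 6.38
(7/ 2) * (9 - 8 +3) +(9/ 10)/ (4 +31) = 4909/ 350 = 14.03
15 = 15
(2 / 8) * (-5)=-5 / 4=-1.25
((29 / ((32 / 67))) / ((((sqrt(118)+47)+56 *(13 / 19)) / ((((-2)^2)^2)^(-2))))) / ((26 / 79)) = 4727554103 / 550593478656 - 55412417 *sqrt(118) / 550593478656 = 0.01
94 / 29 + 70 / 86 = 5057 / 1247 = 4.06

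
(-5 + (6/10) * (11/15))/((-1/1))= 4.56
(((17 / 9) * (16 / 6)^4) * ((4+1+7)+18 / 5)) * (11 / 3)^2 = 219062272 / 10935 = 20033.13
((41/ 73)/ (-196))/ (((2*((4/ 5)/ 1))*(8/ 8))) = -205/ 114464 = -0.00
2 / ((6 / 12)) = 4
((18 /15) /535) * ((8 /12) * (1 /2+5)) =22 /2675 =0.01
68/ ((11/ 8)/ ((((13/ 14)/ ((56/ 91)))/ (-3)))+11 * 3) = 11492/ 5115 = 2.25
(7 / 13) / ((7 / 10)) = 0.77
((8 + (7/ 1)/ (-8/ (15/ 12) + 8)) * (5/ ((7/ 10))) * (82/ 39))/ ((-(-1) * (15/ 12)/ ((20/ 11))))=24600/ 91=270.33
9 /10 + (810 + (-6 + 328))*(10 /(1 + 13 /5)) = 283081 /90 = 3145.34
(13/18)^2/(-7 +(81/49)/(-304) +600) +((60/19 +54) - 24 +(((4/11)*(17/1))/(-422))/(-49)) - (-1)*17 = 77549628049051637/1546073779668957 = 50.16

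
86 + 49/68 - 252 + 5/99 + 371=1385251/6732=205.77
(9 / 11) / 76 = 0.01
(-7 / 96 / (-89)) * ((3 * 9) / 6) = 21 / 5696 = 0.00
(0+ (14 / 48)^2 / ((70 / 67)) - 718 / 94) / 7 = -2045797 / 1895040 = -1.08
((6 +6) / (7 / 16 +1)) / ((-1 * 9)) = -64 / 69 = -0.93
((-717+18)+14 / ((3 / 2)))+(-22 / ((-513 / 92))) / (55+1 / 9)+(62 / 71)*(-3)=-57895461 / 83638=-692.21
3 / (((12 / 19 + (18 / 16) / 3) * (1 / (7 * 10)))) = 10640 / 51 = 208.63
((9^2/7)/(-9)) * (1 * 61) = -549/7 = -78.43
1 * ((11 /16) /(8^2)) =11 /1024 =0.01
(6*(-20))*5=-600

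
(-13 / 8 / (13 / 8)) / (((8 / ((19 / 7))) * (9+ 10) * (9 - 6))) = -0.01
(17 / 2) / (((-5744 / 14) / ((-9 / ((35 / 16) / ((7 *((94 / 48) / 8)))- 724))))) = -50337 / 195112192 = -0.00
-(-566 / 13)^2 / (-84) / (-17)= -80089 / 60333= -1.33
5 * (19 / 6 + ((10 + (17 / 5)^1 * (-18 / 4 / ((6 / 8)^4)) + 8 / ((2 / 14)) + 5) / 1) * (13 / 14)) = 7621 / 63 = 120.97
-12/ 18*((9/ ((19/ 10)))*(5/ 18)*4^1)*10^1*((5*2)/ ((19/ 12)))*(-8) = 640000/ 361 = 1772.85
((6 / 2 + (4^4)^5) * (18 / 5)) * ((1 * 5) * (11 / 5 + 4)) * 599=367502965492108518 / 5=73500593098421703.60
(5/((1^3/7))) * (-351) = -12285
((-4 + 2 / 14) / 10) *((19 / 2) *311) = -159543 / 140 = -1139.59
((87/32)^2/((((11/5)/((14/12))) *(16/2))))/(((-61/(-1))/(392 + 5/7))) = 34678635/10993664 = 3.15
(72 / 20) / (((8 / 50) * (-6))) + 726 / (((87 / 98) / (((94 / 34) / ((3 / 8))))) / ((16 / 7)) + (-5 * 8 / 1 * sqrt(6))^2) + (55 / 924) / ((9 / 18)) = -80490969623 / 22639535436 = -3.56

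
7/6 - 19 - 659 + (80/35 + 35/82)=-580418/861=-674.12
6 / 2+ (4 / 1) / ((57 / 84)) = 169 / 19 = 8.89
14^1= 14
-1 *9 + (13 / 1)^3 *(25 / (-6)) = -54979 / 6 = -9163.17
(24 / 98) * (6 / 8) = 9 / 49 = 0.18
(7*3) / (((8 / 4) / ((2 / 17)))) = 21 / 17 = 1.24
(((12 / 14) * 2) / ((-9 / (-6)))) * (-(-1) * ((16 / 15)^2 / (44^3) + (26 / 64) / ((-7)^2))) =3899447 / 410879700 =0.01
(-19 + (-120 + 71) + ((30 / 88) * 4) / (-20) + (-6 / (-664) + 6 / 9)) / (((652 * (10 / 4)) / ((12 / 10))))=-184588 / 3720475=-0.05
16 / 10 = 8 / 5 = 1.60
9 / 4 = 2.25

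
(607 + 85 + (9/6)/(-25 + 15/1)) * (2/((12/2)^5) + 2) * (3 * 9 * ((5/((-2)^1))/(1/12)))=-107610349/96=-1120941.14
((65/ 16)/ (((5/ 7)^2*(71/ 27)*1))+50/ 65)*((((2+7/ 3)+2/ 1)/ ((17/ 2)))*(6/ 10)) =5327353/ 3138200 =1.70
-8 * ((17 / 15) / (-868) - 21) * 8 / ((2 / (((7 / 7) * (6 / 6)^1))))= 2187496 / 3255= 672.04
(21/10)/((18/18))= 21/10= 2.10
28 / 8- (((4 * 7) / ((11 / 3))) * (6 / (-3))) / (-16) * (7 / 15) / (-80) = 3.51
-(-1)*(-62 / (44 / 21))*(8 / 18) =-434 / 33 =-13.15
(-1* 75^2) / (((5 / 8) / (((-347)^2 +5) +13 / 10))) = -1083737700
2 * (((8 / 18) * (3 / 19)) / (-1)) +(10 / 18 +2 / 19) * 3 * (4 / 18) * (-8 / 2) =-976 / 513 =-1.90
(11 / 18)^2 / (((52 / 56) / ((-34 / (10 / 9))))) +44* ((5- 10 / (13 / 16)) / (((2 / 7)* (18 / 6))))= -453299 / 1170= -387.44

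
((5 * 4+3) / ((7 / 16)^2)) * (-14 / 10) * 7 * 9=-10598.40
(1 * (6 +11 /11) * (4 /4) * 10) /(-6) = -35 /3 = -11.67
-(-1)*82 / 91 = 82 / 91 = 0.90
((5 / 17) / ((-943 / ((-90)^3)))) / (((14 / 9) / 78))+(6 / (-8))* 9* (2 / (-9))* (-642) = 1171330029 / 112217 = 10438.08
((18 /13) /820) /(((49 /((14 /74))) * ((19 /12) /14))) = 108 /1873495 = 0.00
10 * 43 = 430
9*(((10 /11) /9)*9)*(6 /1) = 540 /11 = 49.09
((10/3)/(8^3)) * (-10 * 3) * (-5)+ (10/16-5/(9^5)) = 12104405/7558272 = 1.60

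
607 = 607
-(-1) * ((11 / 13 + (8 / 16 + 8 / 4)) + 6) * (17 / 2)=4131 / 52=79.44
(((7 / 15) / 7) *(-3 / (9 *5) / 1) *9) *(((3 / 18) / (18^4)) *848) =-53 / 984150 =-0.00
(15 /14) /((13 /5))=75 /182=0.41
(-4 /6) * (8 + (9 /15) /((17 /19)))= -1474 /255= -5.78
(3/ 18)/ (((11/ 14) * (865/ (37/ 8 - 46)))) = -2317/ 228360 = -0.01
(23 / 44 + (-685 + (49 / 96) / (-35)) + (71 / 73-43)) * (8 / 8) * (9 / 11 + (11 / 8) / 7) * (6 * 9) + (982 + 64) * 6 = -265362705057 / 7914368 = -33529.24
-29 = -29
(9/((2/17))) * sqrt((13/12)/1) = 51 * sqrt(39)/4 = 79.62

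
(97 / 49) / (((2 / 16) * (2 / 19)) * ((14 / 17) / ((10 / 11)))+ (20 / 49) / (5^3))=3133100 / 24033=130.37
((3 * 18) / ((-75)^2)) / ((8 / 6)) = 9 / 1250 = 0.01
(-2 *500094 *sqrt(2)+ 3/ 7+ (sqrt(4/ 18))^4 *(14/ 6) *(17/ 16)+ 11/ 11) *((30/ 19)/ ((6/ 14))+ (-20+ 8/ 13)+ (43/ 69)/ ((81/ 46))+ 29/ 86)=-817593917719/ 35120928024+ 159443597334 *sqrt(2)/ 10621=21230303.22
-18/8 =-9/4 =-2.25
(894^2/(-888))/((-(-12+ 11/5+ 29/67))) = -96.08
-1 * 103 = -103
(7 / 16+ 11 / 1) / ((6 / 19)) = 1159 / 32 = 36.22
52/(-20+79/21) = -1092/341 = -3.20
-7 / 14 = -1 / 2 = -0.50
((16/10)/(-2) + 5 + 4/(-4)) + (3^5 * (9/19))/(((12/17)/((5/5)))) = 63181/380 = 166.27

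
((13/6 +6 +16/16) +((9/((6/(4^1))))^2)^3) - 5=279961/6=46660.17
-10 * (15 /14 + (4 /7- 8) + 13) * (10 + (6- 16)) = 0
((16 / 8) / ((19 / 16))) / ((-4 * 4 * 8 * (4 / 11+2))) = -11 / 1976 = -0.01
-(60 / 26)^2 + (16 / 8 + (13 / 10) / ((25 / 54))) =-10931 / 21125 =-0.52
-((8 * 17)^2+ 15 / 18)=-110981 / 6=-18496.83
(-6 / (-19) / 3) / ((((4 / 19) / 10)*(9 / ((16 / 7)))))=80 / 63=1.27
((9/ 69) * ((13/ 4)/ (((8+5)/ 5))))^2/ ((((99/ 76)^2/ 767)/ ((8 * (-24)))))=-2307.07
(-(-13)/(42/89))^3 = 1548816893/74088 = 20905.10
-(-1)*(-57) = -57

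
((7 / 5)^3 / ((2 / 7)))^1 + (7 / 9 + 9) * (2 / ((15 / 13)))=26.55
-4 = -4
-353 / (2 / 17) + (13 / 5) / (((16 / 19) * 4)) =-959913 / 320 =-2999.73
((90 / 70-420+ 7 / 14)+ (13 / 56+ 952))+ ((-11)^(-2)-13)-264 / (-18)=10889563 / 20328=535.69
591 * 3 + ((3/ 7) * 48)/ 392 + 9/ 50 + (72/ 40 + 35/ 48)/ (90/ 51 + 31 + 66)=1225456814437/ 691076400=1773.26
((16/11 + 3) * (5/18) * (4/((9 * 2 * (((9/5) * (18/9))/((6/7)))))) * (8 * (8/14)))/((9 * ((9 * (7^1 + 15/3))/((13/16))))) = 325/1299078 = 0.00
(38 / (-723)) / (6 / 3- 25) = 0.00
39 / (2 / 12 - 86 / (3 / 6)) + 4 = 3890 / 1031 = 3.77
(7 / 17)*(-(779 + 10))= -5523 / 17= -324.88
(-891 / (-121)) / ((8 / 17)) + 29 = 3929 / 88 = 44.65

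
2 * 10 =20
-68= -68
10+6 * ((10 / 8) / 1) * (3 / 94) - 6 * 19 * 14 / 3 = -98091 / 188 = -521.76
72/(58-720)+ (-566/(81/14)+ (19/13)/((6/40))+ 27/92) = -2818560779/32065956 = -87.90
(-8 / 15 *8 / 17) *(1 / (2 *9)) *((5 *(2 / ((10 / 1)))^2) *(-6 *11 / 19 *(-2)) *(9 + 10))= -1408 / 3825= -0.37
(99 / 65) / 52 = 99 / 3380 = 0.03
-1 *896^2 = -802816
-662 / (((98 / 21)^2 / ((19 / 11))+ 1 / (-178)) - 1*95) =20149956 / 2508013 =8.03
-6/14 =-3/7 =-0.43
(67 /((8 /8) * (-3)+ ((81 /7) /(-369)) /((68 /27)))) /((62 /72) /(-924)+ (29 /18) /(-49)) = 101488508352 /154287181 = 657.79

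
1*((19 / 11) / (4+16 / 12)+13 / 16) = 25 / 22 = 1.14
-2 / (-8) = 1 / 4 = 0.25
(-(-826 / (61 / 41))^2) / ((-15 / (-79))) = -90605570524 / 55815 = -1623319.37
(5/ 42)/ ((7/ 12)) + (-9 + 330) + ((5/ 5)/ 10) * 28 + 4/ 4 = 79626/ 245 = 325.00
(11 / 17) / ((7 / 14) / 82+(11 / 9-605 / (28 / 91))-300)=-4059 / 14208481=-0.00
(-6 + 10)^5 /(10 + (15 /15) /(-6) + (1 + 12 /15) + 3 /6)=84.40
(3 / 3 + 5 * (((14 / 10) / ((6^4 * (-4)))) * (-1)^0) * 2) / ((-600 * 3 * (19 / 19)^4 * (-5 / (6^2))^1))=517 / 129600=0.00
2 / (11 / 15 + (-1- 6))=-0.32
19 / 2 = 9.50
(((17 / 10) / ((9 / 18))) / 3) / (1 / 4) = 68 / 15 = 4.53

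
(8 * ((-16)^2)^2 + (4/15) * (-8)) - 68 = 7863268/15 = 524217.87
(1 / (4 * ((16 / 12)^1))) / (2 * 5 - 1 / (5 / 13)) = 15 / 592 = 0.03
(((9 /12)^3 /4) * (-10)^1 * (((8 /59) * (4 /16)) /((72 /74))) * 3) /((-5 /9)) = 2997 /15104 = 0.20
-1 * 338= -338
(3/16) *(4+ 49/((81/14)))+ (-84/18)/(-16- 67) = 42923/17928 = 2.39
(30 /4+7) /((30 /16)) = 116 /15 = 7.73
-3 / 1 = -3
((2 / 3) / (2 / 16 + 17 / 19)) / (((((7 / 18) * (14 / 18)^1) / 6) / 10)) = 196992 / 1519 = 129.69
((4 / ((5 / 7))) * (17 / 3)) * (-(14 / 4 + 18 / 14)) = -2278 / 15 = -151.87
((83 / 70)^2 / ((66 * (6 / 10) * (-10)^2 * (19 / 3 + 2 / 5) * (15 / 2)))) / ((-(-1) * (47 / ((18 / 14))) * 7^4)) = 6889 / 86005889662000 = 0.00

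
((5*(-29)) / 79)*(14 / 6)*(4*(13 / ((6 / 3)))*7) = -184730 / 237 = -779.45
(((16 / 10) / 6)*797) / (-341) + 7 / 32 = -66211 / 163680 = -0.40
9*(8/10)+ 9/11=441/55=8.02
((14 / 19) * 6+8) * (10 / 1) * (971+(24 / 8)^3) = 2355280 / 19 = 123962.11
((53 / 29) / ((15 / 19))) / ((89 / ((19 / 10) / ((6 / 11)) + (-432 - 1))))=-25951397 / 2322900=-11.17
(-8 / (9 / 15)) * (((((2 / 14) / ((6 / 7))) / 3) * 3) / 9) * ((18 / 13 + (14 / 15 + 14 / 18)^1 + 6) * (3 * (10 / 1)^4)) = -212840000 / 3159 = -67375.75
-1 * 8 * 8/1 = -64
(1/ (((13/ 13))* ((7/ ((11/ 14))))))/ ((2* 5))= 11/ 980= 0.01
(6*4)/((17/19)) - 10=286/17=16.82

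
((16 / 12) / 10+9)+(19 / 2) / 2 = 833 / 60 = 13.88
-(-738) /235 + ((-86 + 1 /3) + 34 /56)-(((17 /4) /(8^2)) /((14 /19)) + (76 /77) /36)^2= -81.93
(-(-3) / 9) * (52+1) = 53 / 3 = 17.67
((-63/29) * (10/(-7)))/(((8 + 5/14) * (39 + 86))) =28/9425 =0.00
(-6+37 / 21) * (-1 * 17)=1513 / 21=72.05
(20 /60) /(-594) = -1 /1782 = -0.00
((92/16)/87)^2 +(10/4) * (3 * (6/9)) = 606049/121104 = 5.00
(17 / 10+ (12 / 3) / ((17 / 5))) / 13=489 / 2210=0.22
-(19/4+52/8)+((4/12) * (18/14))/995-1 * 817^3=-15193131285593/27860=-545338524.25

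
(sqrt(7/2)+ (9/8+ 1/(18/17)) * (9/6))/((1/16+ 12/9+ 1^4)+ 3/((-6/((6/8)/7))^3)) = 263424 * sqrt(14)/1262231+ 1635424/1262231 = 2.08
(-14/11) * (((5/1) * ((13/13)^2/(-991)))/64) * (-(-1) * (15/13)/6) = 0.00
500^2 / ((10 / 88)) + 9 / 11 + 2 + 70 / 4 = 48400447 / 22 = 2200020.32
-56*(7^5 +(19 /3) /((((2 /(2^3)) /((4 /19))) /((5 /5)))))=-2824472 /3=-941490.67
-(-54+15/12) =211/4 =52.75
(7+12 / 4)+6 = 16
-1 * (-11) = 11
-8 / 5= -1.60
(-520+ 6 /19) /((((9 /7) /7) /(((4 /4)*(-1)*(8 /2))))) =1935304 /171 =11317.57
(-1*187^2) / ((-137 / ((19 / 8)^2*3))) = 4319.28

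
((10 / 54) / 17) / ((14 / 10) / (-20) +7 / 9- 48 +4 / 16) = -250 / 1079619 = -0.00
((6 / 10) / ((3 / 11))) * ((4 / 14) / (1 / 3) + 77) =1199 / 7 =171.29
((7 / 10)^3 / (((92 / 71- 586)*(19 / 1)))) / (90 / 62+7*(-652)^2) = -754943 / 72761780715558000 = -0.00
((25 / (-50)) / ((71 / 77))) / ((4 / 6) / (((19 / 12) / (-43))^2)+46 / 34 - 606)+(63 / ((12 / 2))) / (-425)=-416327408 / 20915831425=-0.02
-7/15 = -0.47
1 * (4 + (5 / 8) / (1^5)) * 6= 111 / 4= 27.75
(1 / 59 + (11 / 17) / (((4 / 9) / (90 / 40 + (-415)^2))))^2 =16191913986334543081 / 257538304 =62871866960.55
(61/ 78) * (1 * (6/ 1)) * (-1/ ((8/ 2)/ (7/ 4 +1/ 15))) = -6649/ 3120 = -2.13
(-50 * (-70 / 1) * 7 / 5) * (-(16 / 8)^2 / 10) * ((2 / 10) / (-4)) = 98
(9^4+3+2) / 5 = 6566 / 5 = 1313.20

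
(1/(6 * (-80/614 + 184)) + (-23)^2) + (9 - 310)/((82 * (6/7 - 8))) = 529.51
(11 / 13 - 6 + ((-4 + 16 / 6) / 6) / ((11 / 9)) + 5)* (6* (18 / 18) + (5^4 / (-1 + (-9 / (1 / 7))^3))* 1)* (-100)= 10224975 / 50791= 201.31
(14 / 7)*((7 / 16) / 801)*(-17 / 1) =-119 / 6408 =-0.02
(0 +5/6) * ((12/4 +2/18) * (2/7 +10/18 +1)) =1160/243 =4.77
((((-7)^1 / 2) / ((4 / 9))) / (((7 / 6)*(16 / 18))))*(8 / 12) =-81 / 16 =-5.06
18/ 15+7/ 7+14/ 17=3.02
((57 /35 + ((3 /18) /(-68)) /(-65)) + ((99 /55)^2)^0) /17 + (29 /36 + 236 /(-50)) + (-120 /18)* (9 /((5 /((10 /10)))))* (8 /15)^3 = -1320798461 /236691000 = -5.58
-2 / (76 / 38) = -1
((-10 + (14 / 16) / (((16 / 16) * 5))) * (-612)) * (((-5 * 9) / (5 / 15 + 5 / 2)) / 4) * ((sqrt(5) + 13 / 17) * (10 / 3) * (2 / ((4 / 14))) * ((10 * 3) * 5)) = -250749539.99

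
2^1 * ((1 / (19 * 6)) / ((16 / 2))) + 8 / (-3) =-405 / 152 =-2.66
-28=-28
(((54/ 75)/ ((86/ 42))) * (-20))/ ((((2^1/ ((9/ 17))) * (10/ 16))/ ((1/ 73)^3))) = -54432/ 7109285675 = -0.00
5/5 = 1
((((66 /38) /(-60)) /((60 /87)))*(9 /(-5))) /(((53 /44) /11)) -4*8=-15764609 /503500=-31.31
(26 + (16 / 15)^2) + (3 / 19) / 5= 116149 / 4275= 27.17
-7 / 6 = -1.17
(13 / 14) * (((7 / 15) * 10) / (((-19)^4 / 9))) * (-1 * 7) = -273 / 130321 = -0.00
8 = 8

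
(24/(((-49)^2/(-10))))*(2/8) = -60/2401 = -0.02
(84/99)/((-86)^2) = 7/61017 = 0.00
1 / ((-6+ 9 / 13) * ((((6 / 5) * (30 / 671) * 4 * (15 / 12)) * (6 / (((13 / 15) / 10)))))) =-113399 / 11178000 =-0.01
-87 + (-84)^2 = 6969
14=14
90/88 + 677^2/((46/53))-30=534382289/1012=528045.74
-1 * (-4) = 4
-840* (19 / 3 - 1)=-4480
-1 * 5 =-5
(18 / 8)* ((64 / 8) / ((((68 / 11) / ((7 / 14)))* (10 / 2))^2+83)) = 726 / 157481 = 0.00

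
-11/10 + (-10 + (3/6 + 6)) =-23/5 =-4.60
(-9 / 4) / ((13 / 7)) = -63 / 52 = -1.21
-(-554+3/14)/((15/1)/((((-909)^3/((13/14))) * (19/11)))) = -36880243505901/715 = -51580760148.11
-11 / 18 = -0.61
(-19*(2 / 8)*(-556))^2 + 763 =6975644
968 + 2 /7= 6778 /7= 968.29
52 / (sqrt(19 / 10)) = 37.72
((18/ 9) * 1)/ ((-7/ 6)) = -1.71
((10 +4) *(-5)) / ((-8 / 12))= 105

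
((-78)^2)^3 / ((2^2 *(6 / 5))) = 46916583480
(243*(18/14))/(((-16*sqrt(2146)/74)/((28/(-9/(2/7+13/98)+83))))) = -89667*sqrt(2146)/292436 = -14.20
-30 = -30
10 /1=10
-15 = -15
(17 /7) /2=17 /14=1.21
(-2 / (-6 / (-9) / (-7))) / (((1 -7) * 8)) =-7 / 16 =-0.44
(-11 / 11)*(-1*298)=298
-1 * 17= -17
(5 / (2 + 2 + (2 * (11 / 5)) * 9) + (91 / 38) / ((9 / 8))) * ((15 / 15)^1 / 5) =83627 / 186390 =0.45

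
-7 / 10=-0.70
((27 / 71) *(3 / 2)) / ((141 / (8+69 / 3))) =837 / 6674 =0.13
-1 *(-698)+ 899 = 1597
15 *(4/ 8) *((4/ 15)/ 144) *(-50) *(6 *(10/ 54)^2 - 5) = 29125/ 8748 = 3.33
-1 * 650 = -650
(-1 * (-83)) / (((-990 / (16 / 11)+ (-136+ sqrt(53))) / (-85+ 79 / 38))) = 8369056 * sqrt(53) / 810857243+ 6834380356 / 810857243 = 8.50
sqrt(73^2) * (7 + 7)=1022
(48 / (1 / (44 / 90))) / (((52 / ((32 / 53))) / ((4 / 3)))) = 11264 / 31005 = 0.36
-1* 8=-8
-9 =-9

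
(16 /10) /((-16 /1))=-1 /10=-0.10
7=7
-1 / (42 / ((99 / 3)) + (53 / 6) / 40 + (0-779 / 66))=2640 / 27217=0.10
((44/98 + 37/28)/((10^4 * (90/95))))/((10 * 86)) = 6593/30340800000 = 0.00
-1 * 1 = -1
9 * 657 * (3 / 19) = 17739 / 19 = 933.63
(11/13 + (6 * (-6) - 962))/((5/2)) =-25926/65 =-398.86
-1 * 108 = -108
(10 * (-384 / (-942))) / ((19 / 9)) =5760 / 2983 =1.93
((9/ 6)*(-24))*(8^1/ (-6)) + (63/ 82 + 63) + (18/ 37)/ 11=3731631/ 33374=111.81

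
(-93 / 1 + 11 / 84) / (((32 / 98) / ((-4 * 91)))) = 4969237 / 48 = 103525.77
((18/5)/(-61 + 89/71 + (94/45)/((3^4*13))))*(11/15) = -22204611/502501240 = -0.04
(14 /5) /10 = 7 /25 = 0.28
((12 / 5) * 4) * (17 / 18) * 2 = 18.13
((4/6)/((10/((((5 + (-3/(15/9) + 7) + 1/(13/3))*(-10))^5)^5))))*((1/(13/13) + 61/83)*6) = -583290262091539765857805928879918928800894960937736362895781969746538001007116288/2928410156169728916402756972595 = -199183253364503291286452200000000000000000000000000.00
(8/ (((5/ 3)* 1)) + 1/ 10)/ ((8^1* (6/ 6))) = 49/ 80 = 0.61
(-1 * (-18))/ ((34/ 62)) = 558/ 17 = 32.82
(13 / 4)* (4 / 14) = 13 / 14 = 0.93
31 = 31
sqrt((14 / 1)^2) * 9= 126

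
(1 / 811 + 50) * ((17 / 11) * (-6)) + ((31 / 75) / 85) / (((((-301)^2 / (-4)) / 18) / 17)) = -46843011312474 / 101031440125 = -463.65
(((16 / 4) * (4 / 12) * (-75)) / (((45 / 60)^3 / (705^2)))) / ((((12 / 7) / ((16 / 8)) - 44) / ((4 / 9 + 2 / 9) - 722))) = -2676954560000 / 1359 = -1969797321.56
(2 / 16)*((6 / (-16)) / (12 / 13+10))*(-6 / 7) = 117 / 31808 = 0.00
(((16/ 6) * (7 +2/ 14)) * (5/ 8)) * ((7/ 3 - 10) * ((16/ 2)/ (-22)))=23000/ 693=33.19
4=4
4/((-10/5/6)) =-12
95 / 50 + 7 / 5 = 33 / 10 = 3.30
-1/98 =-0.01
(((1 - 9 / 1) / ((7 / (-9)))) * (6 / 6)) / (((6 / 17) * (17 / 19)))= 228 / 7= 32.57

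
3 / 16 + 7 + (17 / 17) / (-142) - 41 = -38419 / 1136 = -33.82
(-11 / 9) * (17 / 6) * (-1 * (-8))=-748 / 27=-27.70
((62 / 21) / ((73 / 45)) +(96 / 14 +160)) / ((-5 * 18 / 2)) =-86194 / 22995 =-3.75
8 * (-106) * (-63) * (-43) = -2297232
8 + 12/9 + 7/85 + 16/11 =30491/2805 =10.87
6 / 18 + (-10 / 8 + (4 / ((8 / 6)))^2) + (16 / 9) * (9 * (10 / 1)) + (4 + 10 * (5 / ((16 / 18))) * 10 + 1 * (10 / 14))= 61765 / 84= 735.30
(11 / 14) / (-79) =-11 / 1106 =-0.01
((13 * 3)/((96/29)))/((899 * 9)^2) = 13/72236448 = 0.00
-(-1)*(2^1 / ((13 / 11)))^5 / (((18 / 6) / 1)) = 5153632 / 1113879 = 4.63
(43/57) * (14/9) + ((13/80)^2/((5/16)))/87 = 34944899/29754000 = 1.17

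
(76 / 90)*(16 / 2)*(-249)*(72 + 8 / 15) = -27452416 / 225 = -122010.74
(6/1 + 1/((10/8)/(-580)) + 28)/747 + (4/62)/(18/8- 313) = -16575166/28784151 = -0.58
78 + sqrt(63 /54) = sqrt(42) /6 + 78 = 79.08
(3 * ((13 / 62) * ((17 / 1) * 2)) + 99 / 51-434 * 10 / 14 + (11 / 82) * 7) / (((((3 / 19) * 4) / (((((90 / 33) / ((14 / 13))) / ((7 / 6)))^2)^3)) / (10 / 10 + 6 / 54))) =-27861175536011405786250000 / 529818432046126072927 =-52586.27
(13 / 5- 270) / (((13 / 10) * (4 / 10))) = -6685 / 13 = -514.23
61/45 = 1.36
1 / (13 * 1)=1 / 13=0.08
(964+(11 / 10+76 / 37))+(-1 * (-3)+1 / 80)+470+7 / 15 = 12792823 / 8880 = 1440.63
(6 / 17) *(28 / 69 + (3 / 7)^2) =3986 / 19159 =0.21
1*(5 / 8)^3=125 / 512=0.24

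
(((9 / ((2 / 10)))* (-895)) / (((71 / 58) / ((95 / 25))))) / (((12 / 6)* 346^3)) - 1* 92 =-270571217857 / 2940943256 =-92.00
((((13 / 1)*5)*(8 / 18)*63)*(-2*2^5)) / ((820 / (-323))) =1881152 / 41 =45881.76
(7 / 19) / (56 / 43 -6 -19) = -301 / 19361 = -0.02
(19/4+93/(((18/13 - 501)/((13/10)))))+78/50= 6.07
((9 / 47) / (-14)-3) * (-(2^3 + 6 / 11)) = 1983 / 77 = 25.75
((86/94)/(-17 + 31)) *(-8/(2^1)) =-0.26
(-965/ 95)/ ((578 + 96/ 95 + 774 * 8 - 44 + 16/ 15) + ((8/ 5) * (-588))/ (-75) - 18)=-72375/ 47898676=-0.00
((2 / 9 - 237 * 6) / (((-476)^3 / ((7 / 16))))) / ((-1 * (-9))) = 457 / 713131776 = 0.00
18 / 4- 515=-1021 / 2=-510.50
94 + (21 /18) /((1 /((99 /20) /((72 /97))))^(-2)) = 94.03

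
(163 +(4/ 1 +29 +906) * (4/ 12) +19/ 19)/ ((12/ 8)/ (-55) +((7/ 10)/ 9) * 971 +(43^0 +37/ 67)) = 3163941/ 511054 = 6.19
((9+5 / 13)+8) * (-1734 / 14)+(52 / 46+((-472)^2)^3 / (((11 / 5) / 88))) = 925723335439024866580 / 2093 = 442294952431450007.92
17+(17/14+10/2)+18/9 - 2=325/14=23.21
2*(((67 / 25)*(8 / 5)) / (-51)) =-1072 / 6375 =-0.17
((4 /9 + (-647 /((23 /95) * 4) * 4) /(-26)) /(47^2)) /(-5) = -555577 /59444190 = -0.01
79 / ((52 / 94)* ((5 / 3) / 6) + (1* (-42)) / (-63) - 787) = -33417 / 332554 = -0.10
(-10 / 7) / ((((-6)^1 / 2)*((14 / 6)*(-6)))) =-5 / 147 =-0.03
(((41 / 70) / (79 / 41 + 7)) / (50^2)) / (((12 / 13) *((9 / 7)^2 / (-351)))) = -1988623 / 329400000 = -0.01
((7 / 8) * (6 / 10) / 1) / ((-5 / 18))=-189 / 100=-1.89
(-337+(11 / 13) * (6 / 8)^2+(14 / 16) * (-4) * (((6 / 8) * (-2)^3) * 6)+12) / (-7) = 5899 / 208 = 28.36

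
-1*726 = -726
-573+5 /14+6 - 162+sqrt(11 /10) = -10201 /14+sqrt(110) /10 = -727.59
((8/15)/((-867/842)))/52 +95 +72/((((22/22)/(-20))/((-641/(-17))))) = -9163573309/169065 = -54201.48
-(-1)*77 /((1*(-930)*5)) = -77 /4650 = -0.02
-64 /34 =-32 /17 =-1.88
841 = 841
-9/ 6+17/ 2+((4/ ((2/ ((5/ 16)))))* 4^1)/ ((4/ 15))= 131/ 8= 16.38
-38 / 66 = -19 / 33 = -0.58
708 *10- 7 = 7073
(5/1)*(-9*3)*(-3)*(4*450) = 729000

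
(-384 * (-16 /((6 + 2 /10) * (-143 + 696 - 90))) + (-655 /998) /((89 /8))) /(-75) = -265340212 /9561466245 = -0.03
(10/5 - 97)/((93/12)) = -380/31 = -12.26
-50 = -50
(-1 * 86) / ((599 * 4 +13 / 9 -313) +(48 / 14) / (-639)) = -192339 / 4661848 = -0.04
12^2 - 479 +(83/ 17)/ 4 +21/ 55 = -1246907/ 3740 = -333.40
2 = 2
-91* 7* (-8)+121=5217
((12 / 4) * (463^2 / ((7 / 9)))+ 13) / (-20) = -2894027 / 70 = -41343.24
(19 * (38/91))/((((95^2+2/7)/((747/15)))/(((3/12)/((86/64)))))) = 479408/58859905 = 0.01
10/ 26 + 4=4.38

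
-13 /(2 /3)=-39 /2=-19.50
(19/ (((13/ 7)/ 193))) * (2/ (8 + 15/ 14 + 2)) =718732/ 2015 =356.69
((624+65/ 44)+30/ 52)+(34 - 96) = 322639/ 572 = 564.05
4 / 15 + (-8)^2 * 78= 74884 / 15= 4992.27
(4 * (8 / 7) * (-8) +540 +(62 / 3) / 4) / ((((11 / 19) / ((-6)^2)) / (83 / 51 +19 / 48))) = 670073209 / 10472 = 63987.13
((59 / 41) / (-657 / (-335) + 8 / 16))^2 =1562620900 / 4570976881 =0.34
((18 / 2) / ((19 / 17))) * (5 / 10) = 153 / 38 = 4.03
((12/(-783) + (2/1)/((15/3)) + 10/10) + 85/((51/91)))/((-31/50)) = -1997320/8091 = -246.86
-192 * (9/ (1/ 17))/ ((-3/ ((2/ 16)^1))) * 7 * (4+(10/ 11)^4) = 587456352/ 14641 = 40124.06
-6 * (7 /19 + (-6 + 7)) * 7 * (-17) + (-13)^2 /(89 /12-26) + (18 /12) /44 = 360921831 /372856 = 967.99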